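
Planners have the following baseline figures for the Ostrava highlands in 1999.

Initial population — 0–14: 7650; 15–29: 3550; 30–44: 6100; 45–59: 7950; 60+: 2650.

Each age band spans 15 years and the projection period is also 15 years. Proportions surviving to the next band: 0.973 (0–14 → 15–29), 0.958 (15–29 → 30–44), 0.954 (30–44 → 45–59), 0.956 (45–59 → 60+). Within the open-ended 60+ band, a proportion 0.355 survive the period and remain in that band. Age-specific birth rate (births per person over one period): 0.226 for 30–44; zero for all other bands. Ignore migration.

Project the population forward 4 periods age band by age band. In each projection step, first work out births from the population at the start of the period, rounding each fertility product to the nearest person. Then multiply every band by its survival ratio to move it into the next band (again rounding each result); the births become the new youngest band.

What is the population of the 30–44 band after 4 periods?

717

(Bands numbered youngest = 1 to oldest = 5.)
[period 1]
Births: 6100 × 0.226 = 1379
Band 2: 7650 × 0.973 = 7443
Band 3: 3550 × 0.958 = 3401
Band 4: 6100 × 0.954 = 5819
Band 5: 7950 × 0.956 + 2650 × 0.355 = 7600 + 941 = 8541
End of period: [1379, 7443, 3401, 5819, 8541]
[period 2]
Births: 3401 × 0.226 = 769
Band 2: 1379 × 0.973 = 1342
Band 3: 7443 × 0.958 = 7130
Band 4: 3401 × 0.954 = 3245
Band 5: 5819 × 0.956 + 8541 × 0.355 = 5563 + 3032 = 8595
End of period: [769, 1342, 7130, 3245, 8595]
[period 3]
Births: 7130 × 0.226 = 1611
Band 2: 769 × 0.973 = 748
Band 3: 1342 × 0.958 = 1286
Band 4: 7130 × 0.954 = 6802
Band 5: 3245 × 0.956 + 8595 × 0.355 = 3102 + 3051 = 6153
End of period: [1611, 748, 1286, 6802, 6153]
[period 4]
Births: 1286 × 0.226 = 291
Band 2: 1611 × 0.973 = 1568
Band 3: 748 × 0.958 = 717
Band 4: 1286 × 0.954 = 1227
Band 5: 6802 × 0.956 + 6153 × 0.355 = 6503 + 2184 = 8687
End of period: [291, 1568, 717, 1227, 8687]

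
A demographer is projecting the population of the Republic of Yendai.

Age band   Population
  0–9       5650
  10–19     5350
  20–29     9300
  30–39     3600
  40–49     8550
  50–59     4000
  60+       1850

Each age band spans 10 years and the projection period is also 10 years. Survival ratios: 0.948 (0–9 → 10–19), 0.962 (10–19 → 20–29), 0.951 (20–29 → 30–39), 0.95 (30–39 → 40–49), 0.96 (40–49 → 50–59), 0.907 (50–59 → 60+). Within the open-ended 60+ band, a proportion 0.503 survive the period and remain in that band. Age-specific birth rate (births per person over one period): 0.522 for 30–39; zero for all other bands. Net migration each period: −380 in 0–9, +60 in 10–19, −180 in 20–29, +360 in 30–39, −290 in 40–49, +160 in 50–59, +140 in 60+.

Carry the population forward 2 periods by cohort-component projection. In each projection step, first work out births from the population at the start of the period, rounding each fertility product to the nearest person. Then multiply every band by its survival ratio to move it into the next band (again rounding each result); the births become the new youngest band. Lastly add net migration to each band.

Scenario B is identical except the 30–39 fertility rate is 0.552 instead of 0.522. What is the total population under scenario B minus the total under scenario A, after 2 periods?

Numbering the groups 1..7 from youngest to oldest:
Period 1:
Births: 3600 × 0.522 = 1879
Group 2: 5650 × 0.948 = 5356
Group 3: 5350 × 0.962 = 5147
Group 4: 9300 × 0.951 = 8844
Group 5: 3600 × 0.95 = 3420
Group 6: 8550 × 0.96 = 8208
Group 7: 4000 × 0.907 + 1850 × 0.503 = 3628 + 931 = 4559
Net migration: Group 1 − 380 → 1499; Group 2 + 60 → 5416; Group 3 − 180 → 4967; Group 4 + 360 → 9204; Group 5 − 290 → 3130; Group 6 + 160 → 8368; Group 7 + 140 → 4699
Giving 1499 / 5416 / 4967 / 9204 / 3130 / 8368 / 4699.
Period 2:
Births: 9204 × 0.522 = 4804
Group 2: 1499 × 0.948 = 1421
Group 3: 5416 × 0.962 = 5210
Group 4: 4967 × 0.951 = 4724
Group 5: 9204 × 0.95 = 8744
Group 6: 3130 × 0.96 = 3005
Group 7: 8368 × 0.907 + 4699 × 0.503 = 7590 + 2364 = 9954
Net migration: Group 1 − 380 → 4424; Group 2 + 60 → 1481; Group 3 − 180 → 5030; Group 4 + 360 → 5084; Group 5 − 290 → 8454; Group 6 + 160 → 3165; Group 7 + 140 → 10094
Giving 4424 / 1481 / 5030 / 5084 / 8454 / 3165 / 10094.
Scenario A total after 2 periods: 37732
Scenario B projection —
Period 1:
Births: 3600 × 0.552 = 1987
Group 2: 5650 × 0.948 = 5356
Group 3: 5350 × 0.962 = 5147
Group 4: 9300 × 0.951 = 8844
Group 5: 3600 × 0.95 = 3420
Group 6: 8550 × 0.96 = 8208
Group 7: 4000 × 0.907 + 1850 × 0.503 = 3628 + 931 = 4559
Net migration: Group 1 − 380 → 1607; Group 2 + 60 → 5416; Group 3 − 180 → 4967; Group 4 + 360 → 9204; Group 5 − 290 → 3130; Group 6 + 160 → 8368; Group 7 + 140 → 4699
Giving 1607 / 5416 / 4967 / 9204 / 3130 / 8368 / 4699.
Period 2:
Births: 9204 × 0.552 = 5081
Group 2: 1607 × 0.948 = 1523
Group 3: 5416 × 0.962 = 5210
Group 4: 4967 × 0.951 = 4724
Group 5: 9204 × 0.95 = 8744
Group 6: 3130 × 0.96 = 3005
Group 7: 8368 × 0.907 + 4699 × 0.503 = 7590 + 2364 = 9954
Net migration: Group 1 − 380 → 4701; Group 2 + 60 → 1583; Group 3 − 180 → 5030; Group 4 + 360 → 5084; Group 5 − 290 → 8454; Group 6 + 160 → 3165; Group 7 + 140 → 10094
Giving 4701 / 1583 / 5030 / 5084 / 8454 / 3165 / 10094.
Scenario B total after 2 periods: 38111
Difference B − A = 38111 − 37732 = 379

379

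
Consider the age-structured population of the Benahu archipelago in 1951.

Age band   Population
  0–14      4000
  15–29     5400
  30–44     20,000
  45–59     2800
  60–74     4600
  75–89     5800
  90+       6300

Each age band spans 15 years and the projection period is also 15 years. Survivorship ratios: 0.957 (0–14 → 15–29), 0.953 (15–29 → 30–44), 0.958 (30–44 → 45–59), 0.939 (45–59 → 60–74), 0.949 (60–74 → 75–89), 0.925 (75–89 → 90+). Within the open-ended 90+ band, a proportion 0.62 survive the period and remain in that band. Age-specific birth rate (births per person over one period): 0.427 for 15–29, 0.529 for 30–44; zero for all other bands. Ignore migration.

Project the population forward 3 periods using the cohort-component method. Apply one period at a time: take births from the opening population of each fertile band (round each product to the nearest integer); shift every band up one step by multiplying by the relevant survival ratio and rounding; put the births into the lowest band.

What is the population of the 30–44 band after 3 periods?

11752

Let band 1 be 0–14 through band 7 = 90+.
[period 1]
Births: 5400 × 0.427 = 2306 ; 20000 × 0.529 = 10580 → 12886
Band 2: 4000 × 0.957 = 3828
Band 3: 5400 × 0.953 = 5146
Band 4: 20000 × 0.958 = 19160
Band 5: 2800 × 0.939 = 2629
Band 6: 4600 × 0.949 = 4365
Band 7: 5800 × 0.925 + 6300 × 0.62 = 5365 + 3906 = 9271
End of period: [12886, 3828, 5146, 19160, 2629, 4365, 9271]
[period 2]
Births: 3828 × 0.427 = 1635 ; 5146 × 0.529 = 2722 → 4357
Band 2: 12886 × 0.957 = 12332
Band 3: 3828 × 0.953 = 3648
Band 4: 5146 × 0.958 = 4930
Band 5: 19160 × 0.939 = 17991
Band 6: 2629 × 0.949 = 2495
Band 7: 4365 × 0.925 + 9271 × 0.62 = 4038 + 5748 = 9786
End of period: [4357, 12332, 3648, 4930, 17991, 2495, 9786]
[period 3]
Births: 12332 × 0.427 = 5266 ; 3648 × 0.529 = 1930 → 7196
Band 2: 4357 × 0.957 = 4170
Band 3: 12332 × 0.953 = 11752
Band 4: 3648 × 0.958 = 3495
Band 5: 4930 × 0.939 = 4629
Band 6: 17991 × 0.949 = 17073
Band 7: 2495 × 0.925 + 9786 × 0.62 = 2308 + 6067 = 8375
End of period: [7196, 4170, 11752, 3495, 4629, 17073, 8375]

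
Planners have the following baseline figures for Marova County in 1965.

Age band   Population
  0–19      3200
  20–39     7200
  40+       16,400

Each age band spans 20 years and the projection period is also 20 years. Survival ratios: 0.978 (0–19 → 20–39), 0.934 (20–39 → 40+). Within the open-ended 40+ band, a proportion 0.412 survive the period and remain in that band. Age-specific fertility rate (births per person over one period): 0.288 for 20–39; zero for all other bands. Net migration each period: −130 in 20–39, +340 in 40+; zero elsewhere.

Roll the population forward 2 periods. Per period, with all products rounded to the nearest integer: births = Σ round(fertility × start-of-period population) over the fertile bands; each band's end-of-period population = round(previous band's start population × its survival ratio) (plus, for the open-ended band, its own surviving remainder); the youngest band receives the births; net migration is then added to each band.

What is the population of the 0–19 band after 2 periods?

864

Let group 1 be 0–19 through group 3 = 40+.
After projecting period 1:
Births: 7200 × 0.288 = 2074
Group 2: 3200 × 0.978 = 3130
Group 3: 7200 × 0.934 + 16400 × 0.412 = 6725 + 6757 = 13482
Net migration: Group 2 − 130 → 3000; Group 3 + 340 → 13822
Population now: 0–19=2074, 20–39=3000, 40+=13822
After projecting period 2:
Births: 3000 × 0.288 = 864
Group 2: 2074 × 0.978 = 2028
Group 3: 3000 × 0.934 + 13822 × 0.412 = 2802 + 5695 = 8497
Net migration: Group 2 − 130 → 1898; Group 3 + 340 → 8837
Population now: 0–19=864, 20–39=1898, 40+=8837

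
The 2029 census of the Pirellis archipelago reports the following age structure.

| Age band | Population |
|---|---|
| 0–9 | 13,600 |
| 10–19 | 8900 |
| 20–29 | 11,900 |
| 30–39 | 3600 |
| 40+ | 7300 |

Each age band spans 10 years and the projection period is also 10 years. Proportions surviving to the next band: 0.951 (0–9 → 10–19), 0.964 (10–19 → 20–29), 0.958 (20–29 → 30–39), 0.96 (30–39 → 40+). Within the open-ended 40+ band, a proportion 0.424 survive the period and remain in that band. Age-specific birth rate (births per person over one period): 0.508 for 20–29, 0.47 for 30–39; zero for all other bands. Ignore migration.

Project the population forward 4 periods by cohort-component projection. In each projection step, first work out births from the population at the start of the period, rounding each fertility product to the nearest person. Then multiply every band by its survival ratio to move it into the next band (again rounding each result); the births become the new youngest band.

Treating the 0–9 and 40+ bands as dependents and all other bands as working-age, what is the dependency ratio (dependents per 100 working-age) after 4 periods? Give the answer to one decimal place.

104.3

— Period 1 —
Births: 11900 * 0.508 = 6045, 3600 * 0.47 = 1692 → 7737
10–19: 13600 * 0.951 = 12934
20–29: 8900 * 0.964 = 8580
30–39: 11900 * 0.958 = 11400
40+: 3600 * 0.96 + 7300 * 0.424 = 3456 + 3095 = 6551
End of period: [7737, 12934, 8580, 11400, 6551]
— Period 2 —
Births: 8580 * 0.508 = 4359, 11400 * 0.47 = 5358 → 9717
10–19: 7737 * 0.951 = 7358
20–29: 12934 * 0.964 = 12468
30–39: 8580 * 0.958 = 8220
40+: 11400 * 0.96 + 6551 * 0.424 = 10944 + 2778 = 13722
End of period: [9717, 7358, 12468, 8220, 13722]
— Period 3 —
Births: 12468 * 0.508 = 6334, 8220 * 0.47 = 3863 → 10197
10–19: 9717 * 0.951 = 9241
20–29: 7358 * 0.964 = 7093
30–39: 12468 * 0.958 = 11944
40+: 8220 * 0.96 + 13722 * 0.424 = 7891 + 5818 = 13709
End of period: [10197, 9241, 7093, 11944, 13709]
— Period 4 —
Births: 7093 * 0.508 = 3603, 11944 * 0.47 = 5614 → 9217
10–19: 10197 * 0.951 = 9697
20–29: 9241 * 0.964 = 8908
30–39: 7093 * 0.958 = 6795
40+: 11944 * 0.96 + 13709 * 0.424 = 11466 + 5813 = 17279
End of period: [9217, 9697, 8908, 6795, 17279]
Dependents (band 0–9 + band 40+) = 9217 + 17279 = 26496; working-age = 25400; ratio = 26496/25400 × 100 = 104.3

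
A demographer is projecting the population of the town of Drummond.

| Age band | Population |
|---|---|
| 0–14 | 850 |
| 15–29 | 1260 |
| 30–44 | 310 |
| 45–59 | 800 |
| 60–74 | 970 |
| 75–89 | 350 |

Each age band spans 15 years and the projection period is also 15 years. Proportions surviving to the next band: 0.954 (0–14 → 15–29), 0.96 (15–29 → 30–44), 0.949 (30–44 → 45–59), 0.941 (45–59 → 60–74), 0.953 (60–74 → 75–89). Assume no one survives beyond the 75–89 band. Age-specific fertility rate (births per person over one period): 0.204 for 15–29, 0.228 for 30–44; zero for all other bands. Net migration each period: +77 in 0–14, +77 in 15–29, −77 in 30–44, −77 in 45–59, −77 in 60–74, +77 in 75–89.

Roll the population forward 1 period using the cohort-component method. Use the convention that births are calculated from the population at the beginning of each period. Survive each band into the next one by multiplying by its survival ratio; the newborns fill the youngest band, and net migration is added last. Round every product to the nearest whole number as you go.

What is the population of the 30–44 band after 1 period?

1133

Call the bands 1 to 6, youngest first.
Period 1.
Births: 1260 × 0.204 = 257, 310 × 0.228 = 71 ⇒ total 328
Band 2: 850 × 0.954 = 811
Band 3: 1260 × 0.96 = 1210
Band 4: 310 × 0.949 = 294
Band 5: 800 × 0.941 = 753
Band 6: 970 × 0.953 = 924
Net migration: Band 1 + 77 → 405; Band 2 + 77 → 888; Band 3 − 77 → 1133; Band 4 − 77 → 217; Band 5 − 77 → 676; Band 6 + 77 → 1001
Population now: 0–14=405, 15–29=888, 30–44=1133, 45–59=217, 60–74=676, 75–89=1001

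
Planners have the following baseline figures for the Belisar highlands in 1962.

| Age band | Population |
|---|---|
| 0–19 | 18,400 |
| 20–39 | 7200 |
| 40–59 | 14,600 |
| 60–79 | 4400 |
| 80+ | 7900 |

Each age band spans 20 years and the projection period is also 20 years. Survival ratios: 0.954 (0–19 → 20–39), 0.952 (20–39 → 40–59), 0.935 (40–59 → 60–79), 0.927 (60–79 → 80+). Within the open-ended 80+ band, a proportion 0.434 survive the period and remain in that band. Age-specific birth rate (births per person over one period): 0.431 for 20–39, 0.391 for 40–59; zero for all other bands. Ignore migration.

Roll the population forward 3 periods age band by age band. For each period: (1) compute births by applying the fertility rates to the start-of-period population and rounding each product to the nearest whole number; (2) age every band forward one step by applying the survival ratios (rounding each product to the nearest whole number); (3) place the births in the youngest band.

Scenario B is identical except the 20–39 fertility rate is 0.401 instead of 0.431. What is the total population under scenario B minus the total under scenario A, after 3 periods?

Period 1.
Births: 7200 * 0.431 = 3103, 14600 * 0.391 = 5709 → total 8812
20–39: 18400 * 0.954 = 17554
40–59: 7200 * 0.952 = 6854
60–79: 14600 * 0.935 = 13651
80+: 4400 * 0.927 + 7900 * 0.434 = 4079 + 3429 = 7508
End of period: [8812, 17554, 6854, 13651, 7508]
Period 2.
Births: 17554 * 0.431 = 7566, 6854 * 0.391 = 2680 → total 10246
20–39: 8812 * 0.954 = 8407
40–59: 17554 * 0.952 = 16711
60–79: 6854 * 0.935 = 6408
80+: 13651 * 0.927 + 7508 * 0.434 = 12654 + 3258 = 15912
End of period: [10246, 8407, 16711, 6408, 15912]
Period 3.
Births: 8407 * 0.431 = 3623, 16711 * 0.391 = 6534 → total 10157
20–39: 10246 * 0.954 = 9775
40–59: 8407 * 0.952 = 8003
60–79: 16711 * 0.935 = 15625
80+: 6408 * 0.927 + 15912 * 0.434 = 5940 + 6906 = 12846
End of period: [10157, 9775, 8003, 15625, 12846]
Scenario A total after 3 periods: 56406
Scenario B projection —
Period 1.
Births: 7200 * 0.401 = 2887, 14600 * 0.391 = 5709 → total 8596
20–39: 18400 * 0.954 = 17554
40–59: 7200 * 0.952 = 6854
60–79: 14600 * 0.935 = 13651
80+: 4400 * 0.927 + 7900 * 0.434 = 4079 + 3429 = 7508
End of period: [8596, 17554, 6854, 13651, 7508]
Period 2.
Births: 17554 * 0.401 = 7039, 6854 * 0.391 = 2680 → total 9719
20–39: 8596 * 0.954 = 8201
40–59: 17554 * 0.952 = 16711
60–79: 6854 * 0.935 = 6408
80+: 13651 * 0.927 + 7508 * 0.434 = 12654 + 3258 = 15912
End of period: [9719, 8201, 16711, 6408, 15912]
Period 3.
Births: 8201 * 0.401 = 3289, 16711 * 0.391 = 6534 → total 9823
20–39: 9719 * 0.954 = 9272
40–59: 8201 * 0.952 = 7807
60–79: 16711 * 0.935 = 15625
80+: 6408 * 0.927 + 15912 * 0.434 = 5940 + 6906 = 12846
End of period: [9823, 9272, 7807, 15625, 12846]
Scenario B total after 3 periods: 55373
Difference B − A = 55373 − 56406 = -1033

-1033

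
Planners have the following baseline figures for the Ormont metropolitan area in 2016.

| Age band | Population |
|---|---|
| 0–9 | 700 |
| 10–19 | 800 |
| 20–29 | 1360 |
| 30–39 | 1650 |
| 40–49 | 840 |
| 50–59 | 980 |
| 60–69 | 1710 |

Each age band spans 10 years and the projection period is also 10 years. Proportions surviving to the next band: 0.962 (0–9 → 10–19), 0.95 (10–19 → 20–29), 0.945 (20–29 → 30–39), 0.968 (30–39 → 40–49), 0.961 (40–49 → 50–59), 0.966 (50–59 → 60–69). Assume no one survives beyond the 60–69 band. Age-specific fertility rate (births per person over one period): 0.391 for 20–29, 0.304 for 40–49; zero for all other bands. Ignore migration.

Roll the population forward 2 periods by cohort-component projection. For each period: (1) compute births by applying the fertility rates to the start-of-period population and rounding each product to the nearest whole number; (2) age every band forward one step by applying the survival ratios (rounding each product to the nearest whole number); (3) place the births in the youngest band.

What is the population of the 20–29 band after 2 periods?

639

Numbering the bands 1..7 from youngest to oldest:
Period 1:
Births: 1360 * 0.391 = 532, 840 * 0.304 = 255 ⇒ total 787
Band 2: 700 * 0.962 = 673
Band 3: 800 * 0.95 = 760
Band 4: 1360 * 0.945 = 1285
Band 5: 1650 * 0.968 = 1597
Band 6: 840 * 0.961 = 807
Band 7: 980 * 0.966 = 947
→ [787, 673, 760, 1285, 1597, 807, 947]
Period 2:
Births: 760 * 0.391 = 297, 1597 * 0.304 = 485 ⇒ total 782
Band 2: 787 * 0.962 = 757
Band 3: 673 * 0.95 = 639
Band 4: 760 * 0.945 = 718
Band 5: 1285 * 0.968 = 1244
Band 6: 1597 * 0.961 = 1535
Band 7: 807 * 0.966 = 780
→ [782, 757, 639, 718, 1244, 1535, 780]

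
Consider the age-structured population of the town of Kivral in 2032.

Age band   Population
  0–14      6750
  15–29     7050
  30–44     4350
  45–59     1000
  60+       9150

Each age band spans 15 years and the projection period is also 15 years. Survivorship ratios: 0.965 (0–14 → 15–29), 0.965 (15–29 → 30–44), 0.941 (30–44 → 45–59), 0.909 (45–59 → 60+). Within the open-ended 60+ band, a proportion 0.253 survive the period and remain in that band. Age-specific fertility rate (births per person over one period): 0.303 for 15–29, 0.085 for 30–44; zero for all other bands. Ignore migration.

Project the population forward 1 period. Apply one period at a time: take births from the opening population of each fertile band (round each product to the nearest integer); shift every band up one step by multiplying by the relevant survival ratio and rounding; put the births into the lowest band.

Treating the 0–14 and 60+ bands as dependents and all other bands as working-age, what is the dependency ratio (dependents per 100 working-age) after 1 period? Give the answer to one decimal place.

32.9

Call the groups 1 to 5, youngest first.
Period 1.
Births: 7050 × 0.303 = 2136 ; 4350 × 0.085 = 370 → total 2506
Group 2: 6750 × 0.965 = 6514
Group 3: 7050 × 0.965 = 6803
Group 4: 4350 × 0.941 = 4093
Group 5: 1000 × 0.909 + 9150 × 0.253 = 909 + 2315 = 3224
Population now: 0–14=2506, 15–29=6514, 30–44=6803, 45–59=4093, 60+=3224
Dependents (band 0–14 + band 60+) = 2506 + 3224 = 5730; working-age = 17410; ratio = 5730/17410 × 100 = 32.9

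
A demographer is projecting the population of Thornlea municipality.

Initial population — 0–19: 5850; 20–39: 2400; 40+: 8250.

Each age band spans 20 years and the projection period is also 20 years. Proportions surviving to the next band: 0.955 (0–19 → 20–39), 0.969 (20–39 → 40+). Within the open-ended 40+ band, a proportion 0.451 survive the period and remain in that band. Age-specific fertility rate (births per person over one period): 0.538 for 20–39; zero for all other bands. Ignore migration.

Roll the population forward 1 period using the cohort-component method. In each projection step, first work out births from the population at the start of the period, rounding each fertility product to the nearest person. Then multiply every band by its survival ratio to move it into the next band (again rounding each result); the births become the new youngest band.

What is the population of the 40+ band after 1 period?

6047

Let group 1 be 0–19 through group 3 = 40+.
Period 1.
Births: 2400 * 0.538 = 1291
Group 2: 5850 * 0.955 = 5587
Group 3: 2400 * 0.969 + 8250 * 0.451 = 2326 + 3721 = 6047
→ [1291, 5587, 6047]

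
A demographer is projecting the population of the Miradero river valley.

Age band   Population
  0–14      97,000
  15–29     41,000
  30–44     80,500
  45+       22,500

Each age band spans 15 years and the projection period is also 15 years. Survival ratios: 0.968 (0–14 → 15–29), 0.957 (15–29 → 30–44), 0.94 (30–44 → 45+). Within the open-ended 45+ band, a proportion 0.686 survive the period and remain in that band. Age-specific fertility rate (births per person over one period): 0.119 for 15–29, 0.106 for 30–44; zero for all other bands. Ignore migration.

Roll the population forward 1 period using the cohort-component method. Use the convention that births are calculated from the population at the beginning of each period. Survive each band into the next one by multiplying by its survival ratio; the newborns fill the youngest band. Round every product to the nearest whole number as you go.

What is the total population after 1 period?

237650

Period 1:
Births: 41000 × 0.119 = 4879, 80500 × 0.106 = 8533 ⇒ total 13412
15–29: 97000 × 0.968 = 93896
30–44: 41000 × 0.957 = 39237
45+: 80500 × 0.94 + 22500 × 0.686 = 75670 + 15435 = 91105
Giving 13412 / 93896 / 39237 / 91105.
Total after period 1: 13412 + 93896 + 39237 + 91105 = 237650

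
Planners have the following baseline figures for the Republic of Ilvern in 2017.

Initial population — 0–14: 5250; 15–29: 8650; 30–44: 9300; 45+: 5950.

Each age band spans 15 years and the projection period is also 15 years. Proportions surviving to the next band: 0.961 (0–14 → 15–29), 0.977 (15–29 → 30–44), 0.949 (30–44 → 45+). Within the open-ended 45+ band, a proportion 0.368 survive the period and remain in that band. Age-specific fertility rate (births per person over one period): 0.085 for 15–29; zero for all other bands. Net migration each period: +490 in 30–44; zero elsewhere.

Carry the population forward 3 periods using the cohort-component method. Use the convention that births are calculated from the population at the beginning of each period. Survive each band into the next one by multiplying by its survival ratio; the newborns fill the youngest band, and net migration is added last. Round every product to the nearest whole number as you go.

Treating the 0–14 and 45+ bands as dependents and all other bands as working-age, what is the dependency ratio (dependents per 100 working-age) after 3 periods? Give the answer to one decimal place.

616.6

Call the bands 1 to 4, youngest first.
After projecting period 1:
Births: 8650 × 0.085 = 735
Band 2: 5250 × 0.961 = 5045
Band 3: 8650 × 0.977 = 8451
Band 4: 9300 × 0.949 + 5950 × 0.368 = 8826 + 2190 = 11016
Net migration: Band 3 + 490 → 8941
→ [735, 5045, 8941, 11016]
After projecting period 2:
Births: 5045 × 0.085 = 429
Band 2: 735 × 0.961 = 706
Band 3: 5045 × 0.977 = 4929
Band 4: 8941 × 0.949 + 11016 × 0.368 = 8485 + 4054 = 12539
Net migration: Band 3 + 490 → 5419
→ [429, 706, 5419, 12539]
After projecting period 3:
Births: 706 × 0.085 = 60
Band 2: 429 × 0.961 = 412
Band 3: 706 × 0.977 = 690
Band 4: 5419 × 0.949 + 12539 × 0.368 = 5143 + 4614 = 9757
Net migration: Band 3 + 490 → 1180
→ [60, 412, 1180, 9757]
Dependents (band 0–14 + band 45+) = 60 + 9757 = 9817; working-age = 1592; ratio = 9817/1592 × 100 = 616.6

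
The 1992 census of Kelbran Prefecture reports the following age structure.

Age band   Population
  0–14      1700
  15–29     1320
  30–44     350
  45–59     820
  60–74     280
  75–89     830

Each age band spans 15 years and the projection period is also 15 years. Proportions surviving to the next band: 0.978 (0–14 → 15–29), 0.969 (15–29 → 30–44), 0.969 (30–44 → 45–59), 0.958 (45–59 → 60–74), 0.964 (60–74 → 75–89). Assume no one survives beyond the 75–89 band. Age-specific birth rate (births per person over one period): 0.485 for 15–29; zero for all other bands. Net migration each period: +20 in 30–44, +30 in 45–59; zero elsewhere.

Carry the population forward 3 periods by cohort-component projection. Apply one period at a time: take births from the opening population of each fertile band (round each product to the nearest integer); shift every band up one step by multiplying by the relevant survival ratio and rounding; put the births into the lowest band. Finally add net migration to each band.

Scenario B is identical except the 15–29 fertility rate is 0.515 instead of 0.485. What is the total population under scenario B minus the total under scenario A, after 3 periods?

Numbering the bands 1..6 from youngest to oldest:
Period 1:
Births: 1320 * 0.485 = 640
Band 2: 1700 * 0.978 = 1663
Band 3: 1320 * 0.969 = 1279
Band 4: 350 * 0.969 = 339
Band 5: 820 * 0.958 = 786
Band 6: 280 * 0.964 = 270
Net migration: Band 3 + 20 → 1299; Band 4 + 30 → 369
→ [640, 1663, 1299, 369, 786, 270]
Period 2:
Births: 1663 * 0.485 = 807
Band 2: 640 * 0.978 = 626
Band 3: 1663 * 0.969 = 1611
Band 4: 1299 * 0.969 = 1259
Band 5: 369 * 0.958 = 354
Band 6: 786 * 0.964 = 758
Net migration: Band 3 + 20 → 1631; Band 4 + 30 → 1289
→ [807, 626, 1631, 1289, 354, 758]
Period 3:
Births: 626 * 0.485 = 304
Band 2: 807 * 0.978 = 789
Band 3: 626 * 0.969 = 607
Band 4: 1631 * 0.969 = 1580
Band 5: 1289 * 0.958 = 1235
Band 6: 354 * 0.964 = 341
Net migration: Band 3 + 20 → 627; Band 4 + 30 → 1610
→ [304, 789, 627, 1610, 1235, 341]
Scenario A total after 3 periods: 4906
Scenario B projection —
Period 1:
Births: 1320 * 0.515 = 680
Band 2: 1700 * 0.978 = 1663
Band 3: 1320 * 0.969 = 1279
Band 4: 350 * 0.969 = 339
Band 5: 820 * 0.958 = 786
Band 6: 280 * 0.964 = 270
Net migration: Band 3 + 20 → 1299; Band 4 + 30 → 369
→ [680, 1663, 1299, 369, 786, 270]
Period 2:
Births: 1663 * 0.515 = 856
Band 2: 680 * 0.978 = 665
Band 3: 1663 * 0.969 = 1611
Band 4: 1299 * 0.969 = 1259
Band 5: 369 * 0.958 = 354
Band 6: 786 * 0.964 = 758
Net migration: Band 3 + 20 → 1631; Band 4 + 30 → 1289
→ [856, 665, 1631, 1289, 354, 758]
Period 3:
Births: 665 * 0.515 = 342
Band 2: 856 * 0.978 = 837
Band 3: 665 * 0.969 = 644
Band 4: 1631 * 0.969 = 1580
Band 5: 1289 * 0.958 = 1235
Band 6: 354 * 0.964 = 341
Net migration: Band 3 + 20 → 664; Band 4 + 30 → 1610
→ [342, 837, 664, 1610, 1235, 341]
Scenario B total after 3 periods: 5029
Difference B − A = 5029 − 4906 = 123

123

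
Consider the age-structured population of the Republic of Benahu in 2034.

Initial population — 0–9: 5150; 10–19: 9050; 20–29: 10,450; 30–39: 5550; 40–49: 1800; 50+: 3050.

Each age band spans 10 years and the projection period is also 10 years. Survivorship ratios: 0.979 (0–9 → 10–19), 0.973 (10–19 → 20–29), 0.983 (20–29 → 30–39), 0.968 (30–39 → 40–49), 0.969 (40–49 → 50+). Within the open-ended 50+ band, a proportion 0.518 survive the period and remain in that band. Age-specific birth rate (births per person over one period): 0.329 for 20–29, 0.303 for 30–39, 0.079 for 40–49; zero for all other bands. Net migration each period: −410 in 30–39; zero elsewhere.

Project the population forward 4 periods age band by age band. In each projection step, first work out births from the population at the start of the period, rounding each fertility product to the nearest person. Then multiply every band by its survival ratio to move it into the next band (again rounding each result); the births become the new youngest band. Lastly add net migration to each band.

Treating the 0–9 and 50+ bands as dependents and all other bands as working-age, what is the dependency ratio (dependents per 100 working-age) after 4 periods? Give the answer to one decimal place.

After projecting period 1:
Births: 10450 * 0.329 = 3438  |  5550 * 0.303 = 1682  |  1800 * 0.079 = 142 → 5262
10–19: 5150 * 0.979 = 5042
20–29: 9050 * 0.973 = 8806
30–39: 10450 * 0.983 = 10272
40–49: 5550 * 0.968 = 5372
50+: 1800 * 0.969 + 3050 * 0.518 = 1744 + 1580 = 3324
Net migration: 30–39 − 410 → 9862
Giving 5262 / 5042 / 8806 / 9862 / 5372 / 3324.
After projecting period 2:
Births: 8806 * 0.329 = 2897  |  9862 * 0.303 = 2988  |  5372 * 0.079 = 424 → 6309
10–19: 5262 * 0.979 = 5151
20–29: 5042 * 0.973 = 4906
30–39: 8806 * 0.983 = 8656
40–49: 9862 * 0.968 = 9546
50+: 5372 * 0.969 + 3324 * 0.518 = 5205 + 1722 = 6927
Net migration: 30–39 − 410 → 8246
Giving 6309 / 5151 / 4906 / 8246 / 9546 / 6927.
After projecting period 3:
Births: 4906 * 0.329 = 1614  |  8246 * 0.303 = 2499  |  9546 * 0.079 = 754 → 4867
10–19: 6309 * 0.979 = 6177
20–29: 5151 * 0.973 = 5012
30–39: 4906 * 0.983 = 4823
40–49: 8246 * 0.968 = 7982
50+: 9546 * 0.969 + 6927 * 0.518 = 9250 + 3588 = 12838
Net migration: 30–39 − 410 → 4413
Giving 4867 / 6177 / 5012 / 4413 / 7982 / 12838.
After projecting period 4:
Births: 5012 * 0.329 = 1649  |  4413 * 0.303 = 1337  |  7982 * 0.079 = 631 → 3617
10–19: 4867 * 0.979 = 4765
20–29: 6177 * 0.973 = 6010
30–39: 5012 * 0.983 = 4927
40–49: 4413 * 0.968 = 4272
50+: 7982 * 0.969 + 12838 * 0.518 = 7735 + 6650 = 14385
Net migration: 30–39 − 410 → 4517
Giving 3617 / 4765 / 6010 / 4517 / 4272 / 14385.
Dependents (band 0–9 + band 50+) = 3617 + 14385 = 18002; working-age = 19564; ratio = 18002/19564 × 100 = 92.0

92.0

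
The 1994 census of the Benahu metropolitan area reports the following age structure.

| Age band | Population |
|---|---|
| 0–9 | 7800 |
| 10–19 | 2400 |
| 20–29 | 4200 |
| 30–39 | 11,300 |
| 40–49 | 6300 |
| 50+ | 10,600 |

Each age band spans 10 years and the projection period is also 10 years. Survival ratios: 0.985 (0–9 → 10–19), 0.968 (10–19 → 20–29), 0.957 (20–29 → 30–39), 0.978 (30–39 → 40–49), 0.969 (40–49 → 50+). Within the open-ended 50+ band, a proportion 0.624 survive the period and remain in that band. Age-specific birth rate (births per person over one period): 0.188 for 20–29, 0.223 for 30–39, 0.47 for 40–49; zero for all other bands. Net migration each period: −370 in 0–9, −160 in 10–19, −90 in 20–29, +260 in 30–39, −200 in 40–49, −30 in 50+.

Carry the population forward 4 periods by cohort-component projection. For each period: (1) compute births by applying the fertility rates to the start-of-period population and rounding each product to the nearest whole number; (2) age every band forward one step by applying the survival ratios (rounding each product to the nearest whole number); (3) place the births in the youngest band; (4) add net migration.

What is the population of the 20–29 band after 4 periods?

[period 1]
Births: 4200 × 0.188 = 790, 11300 × 0.223 = 2520, 6300 × 0.47 = 2961 ⇒ total 6271
10–19: 7800 × 0.985 = 7683
20–29: 2400 × 0.968 = 2323
30–39: 4200 × 0.957 = 4019
40–49: 11300 × 0.978 = 11051
50+: 6300 × 0.969 + 10600 × 0.624 = 6105 + 6614 = 12719
Net migration: 0–9 − 370 → 5901; 10–19 − 160 → 7523; 20–29 − 90 → 2233; 30–39 + 260 → 4279; 40–49 − 200 → 10851; 50+ − 30 → 12689
End of period: [5901, 7523, 2233, 4279, 10851, 12689]
[period 2]
Births: 2233 × 0.188 = 420, 4279 × 0.223 = 954, 10851 × 0.47 = 5100 ⇒ total 6474
10–19: 5901 × 0.985 = 5812
20–29: 7523 × 0.968 = 7282
30–39: 2233 × 0.957 = 2137
40–49: 4279 × 0.978 = 4185
50+: 10851 × 0.969 + 12689 × 0.624 = 10515 + 7918 = 18433
Net migration: 0–9 − 370 → 6104; 10–19 − 160 → 5652; 20–29 − 90 → 7192; 30–39 + 260 → 2397; 40–49 − 200 → 3985; 50+ − 30 → 18403
End of period: [6104, 5652, 7192, 2397, 3985, 18403]
[period 3]
Births: 7192 × 0.188 = 1352, 2397 × 0.223 = 535, 3985 × 0.47 = 1873 ⇒ total 3760
10–19: 6104 × 0.985 = 6012
20–29: 5652 × 0.968 = 5471
30–39: 7192 × 0.957 = 6883
40–49: 2397 × 0.978 = 2344
50+: 3985 × 0.969 + 18403 × 0.624 = 3861 + 11483 = 15344
Net migration: 0–9 − 370 → 3390; 10–19 − 160 → 5852; 20–29 − 90 → 5381; 30–39 + 260 → 7143; 40–49 − 200 → 2144; 50+ − 30 → 15314
End of period: [3390, 5852, 5381, 7143, 2144, 15314]
[period 4]
Births: 5381 × 0.188 = 1012, 7143 × 0.223 = 1593, 2144 × 0.47 = 1008 ⇒ total 3613
10–19: 3390 × 0.985 = 3339
20–29: 5852 × 0.968 = 5665
30–39: 5381 × 0.957 = 5150
40–49: 7143 × 0.978 = 6986
50+: 2144 × 0.969 + 15314 × 0.624 = 2078 + 9556 = 11634
Net migration: 0–9 − 370 → 3243; 10–19 − 160 → 3179; 20–29 − 90 → 5575; 30–39 + 260 → 5410; 40–49 − 200 → 6786; 50+ − 30 → 11604
End of period: [3243, 3179, 5575, 5410, 6786, 11604]

5575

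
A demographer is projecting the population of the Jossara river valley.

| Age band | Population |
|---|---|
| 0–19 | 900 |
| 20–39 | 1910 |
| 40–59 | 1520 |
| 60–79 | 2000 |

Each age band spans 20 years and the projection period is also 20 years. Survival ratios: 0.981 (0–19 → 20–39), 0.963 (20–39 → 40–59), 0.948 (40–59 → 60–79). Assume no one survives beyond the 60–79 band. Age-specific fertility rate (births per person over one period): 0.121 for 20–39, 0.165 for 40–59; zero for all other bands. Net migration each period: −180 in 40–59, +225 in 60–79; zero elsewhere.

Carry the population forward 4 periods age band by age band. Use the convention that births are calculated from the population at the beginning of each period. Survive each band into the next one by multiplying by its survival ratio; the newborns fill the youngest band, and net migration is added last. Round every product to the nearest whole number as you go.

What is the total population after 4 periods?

921

Numbering the bands 1..4 from youngest to oldest:
After projecting period 1:
Births: 1910 * 0.121 = 231 ; 1520 * 0.165 = 251 ⇒ total 482
Band 2: 900 * 0.981 = 883
Band 3: 1910 * 0.963 = 1839
Band 4: 1520 * 0.948 = 1441
Net migration: Band 3 − 180 → 1659; Band 4 + 225 → 1666
Giving 482 / 883 / 1659 / 1666.
After projecting period 2:
Births: 883 * 0.121 = 107 ; 1659 * 0.165 = 274 ⇒ total 381
Band 2: 482 * 0.981 = 473
Band 3: 883 * 0.963 = 850
Band 4: 1659 * 0.948 = 1573
Net migration: Band 3 − 180 → 670; Band 4 + 225 → 1798
Giving 381 / 473 / 670 / 1798.
After projecting period 3:
Births: 473 * 0.121 = 57 ; 670 * 0.165 = 111 ⇒ total 168
Band 2: 381 * 0.981 = 374
Band 3: 473 * 0.963 = 455
Band 4: 670 * 0.948 = 635
Net migration: Band 3 − 180 → 275; Band 4 + 225 → 860
Giving 168 / 374 / 275 / 860.
After projecting period 4:
Births: 374 * 0.121 = 45 ; 275 * 0.165 = 45 ⇒ total 90
Band 2: 168 * 0.981 = 165
Band 3: 374 * 0.963 = 360
Band 4: 275 * 0.948 = 261
Net migration: Band 3 − 180 → 180; Band 4 + 225 → 486
Giving 90 / 165 / 180 / 486.
Total after period 4: 90 + 165 + 180 + 486 = 921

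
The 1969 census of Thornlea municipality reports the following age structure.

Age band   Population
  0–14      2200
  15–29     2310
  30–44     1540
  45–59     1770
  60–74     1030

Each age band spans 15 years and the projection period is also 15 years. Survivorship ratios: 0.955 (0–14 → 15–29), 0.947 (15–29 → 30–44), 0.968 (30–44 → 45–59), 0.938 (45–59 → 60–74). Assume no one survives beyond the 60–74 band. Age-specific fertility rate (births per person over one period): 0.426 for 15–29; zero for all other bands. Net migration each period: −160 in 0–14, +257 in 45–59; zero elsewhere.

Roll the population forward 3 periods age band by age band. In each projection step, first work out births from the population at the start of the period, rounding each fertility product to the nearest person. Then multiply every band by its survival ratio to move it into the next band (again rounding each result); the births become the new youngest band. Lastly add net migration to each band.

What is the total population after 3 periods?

Numbering the groups 1..5 from youngest to oldest:
[period 1]
Births: 2310 * 0.426 = 984
Group 2: 2200 * 0.955 = 2101
Group 3: 2310 * 0.947 = 2188
Group 4: 1540 * 0.968 = 1491
Group 5: 1770 * 0.938 = 1660
Net migration: Group 1 − 160 → 824; Group 4 + 257 → 1748
Population now: 0–14=824, 15–29=2101, 30–44=2188, 45–59=1748, 60–74=1660
[period 2]
Births: 2101 * 0.426 = 895
Group 2: 824 * 0.955 = 787
Group 3: 2101 * 0.947 = 1990
Group 4: 2188 * 0.968 = 2118
Group 5: 1748 * 0.938 = 1640
Net migration: Group 1 − 160 → 735; Group 4 + 257 → 2375
Population now: 0–14=735, 15–29=787, 30–44=1990, 45–59=2375, 60–74=1640
[period 3]
Births: 787 * 0.426 = 335
Group 2: 735 * 0.955 = 702
Group 3: 787 * 0.947 = 745
Group 4: 1990 * 0.968 = 1926
Group 5: 2375 * 0.938 = 2228
Net migration: Group 1 − 160 → 175; Group 4 + 257 → 2183
Population now: 0–14=175, 15–29=702, 30–44=745, 45–59=2183, 60–74=2228
Total after period 3: 175 + 702 + 745 + 2183 + 2228 = 6033

6033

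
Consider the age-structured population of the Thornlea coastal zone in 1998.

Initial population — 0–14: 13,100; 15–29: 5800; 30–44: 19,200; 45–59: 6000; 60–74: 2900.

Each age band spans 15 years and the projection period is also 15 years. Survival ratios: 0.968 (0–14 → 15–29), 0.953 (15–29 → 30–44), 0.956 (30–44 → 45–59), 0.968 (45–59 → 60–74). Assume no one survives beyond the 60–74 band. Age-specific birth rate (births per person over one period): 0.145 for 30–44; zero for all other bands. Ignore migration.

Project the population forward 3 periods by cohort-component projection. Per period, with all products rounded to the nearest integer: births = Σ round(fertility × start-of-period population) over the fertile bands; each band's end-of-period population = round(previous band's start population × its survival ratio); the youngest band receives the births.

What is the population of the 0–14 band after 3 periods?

1752

Period 1:
Births: 19200 × 0.145 = 2784
15–29: 13100 × 0.968 = 12681
30–44: 5800 × 0.953 = 5527
45–59: 19200 × 0.956 = 18355
60–74: 6000 × 0.968 = 5808
→ [2784, 12681, 5527, 18355, 5808]
Period 2:
Births: 5527 × 0.145 = 801
15–29: 2784 × 0.968 = 2695
30–44: 12681 × 0.953 = 12085
45–59: 5527 × 0.956 = 5284
60–74: 18355 × 0.968 = 17768
→ [801, 2695, 12085, 5284, 17768]
Period 3:
Births: 12085 × 0.145 = 1752
15–29: 801 × 0.968 = 775
30–44: 2695 × 0.953 = 2568
45–59: 12085 × 0.956 = 11553
60–74: 5284 × 0.968 = 5115
→ [1752, 775, 2568, 11553, 5115]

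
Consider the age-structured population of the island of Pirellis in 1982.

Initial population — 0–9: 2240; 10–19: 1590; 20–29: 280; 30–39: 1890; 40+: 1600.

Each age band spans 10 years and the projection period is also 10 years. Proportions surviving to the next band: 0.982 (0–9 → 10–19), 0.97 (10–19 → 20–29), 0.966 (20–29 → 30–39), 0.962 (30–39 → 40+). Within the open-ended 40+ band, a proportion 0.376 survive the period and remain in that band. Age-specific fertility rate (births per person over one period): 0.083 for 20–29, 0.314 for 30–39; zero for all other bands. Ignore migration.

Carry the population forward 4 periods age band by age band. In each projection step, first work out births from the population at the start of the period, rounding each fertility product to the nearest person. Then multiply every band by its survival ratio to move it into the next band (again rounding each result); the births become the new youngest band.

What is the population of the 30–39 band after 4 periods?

Numbering the bands 1..5 from youngest to oldest:
Period 1:
Births: 280 × 0.083 = 23  |  1890 × 0.314 = 593 → total 616
Band 2: 2240 × 0.982 = 2200
Band 3: 1590 × 0.97 = 1542
Band 4: 280 × 0.966 = 270
Band 5: 1890 × 0.962 + 1600 × 0.376 = 1818 + 602 = 2420
End of period: [616, 2200, 1542, 270, 2420]
Period 2:
Births: 1542 × 0.083 = 128  |  270 × 0.314 = 85 → total 213
Band 2: 616 × 0.982 = 605
Band 3: 2200 × 0.97 = 2134
Band 4: 1542 × 0.966 = 1490
Band 5: 270 × 0.962 + 2420 × 0.376 = 260 + 910 = 1170
End of period: [213, 605, 2134, 1490, 1170]
Period 3:
Births: 2134 × 0.083 = 177  |  1490 × 0.314 = 468 → total 645
Band 2: 213 × 0.982 = 209
Band 3: 605 × 0.97 = 587
Band 4: 2134 × 0.966 = 2061
Band 5: 1490 × 0.962 + 1170 × 0.376 = 1433 + 440 = 1873
End of period: [645, 209, 587, 2061, 1873]
Period 4:
Births: 587 × 0.083 = 49  |  2061 × 0.314 = 647 → total 696
Band 2: 645 × 0.982 = 633
Band 3: 209 × 0.97 = 203
Band 4: 587 × 0.966 = 567
Band 5: 2061 × 0.962 + 1873 × 0.376 = 1983 + 704 = 2687
End of period: [696, 633, 203, 567, 2687]

567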